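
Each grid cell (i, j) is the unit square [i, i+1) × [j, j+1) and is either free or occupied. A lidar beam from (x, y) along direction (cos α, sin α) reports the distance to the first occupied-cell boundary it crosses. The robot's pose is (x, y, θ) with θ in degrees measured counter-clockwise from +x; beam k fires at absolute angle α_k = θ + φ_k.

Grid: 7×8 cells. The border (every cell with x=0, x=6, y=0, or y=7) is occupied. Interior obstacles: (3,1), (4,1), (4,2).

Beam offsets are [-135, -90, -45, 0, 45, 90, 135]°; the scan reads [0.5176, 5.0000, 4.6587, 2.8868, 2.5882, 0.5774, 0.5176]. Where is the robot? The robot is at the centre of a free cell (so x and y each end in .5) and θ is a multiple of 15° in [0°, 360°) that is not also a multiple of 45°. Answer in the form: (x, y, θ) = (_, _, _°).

(x, y, θ) = (3.5, 2.5, 150°)

The pose lattice has 27·16 = 432 candidates. Test each by forward raycasting.
  (4.5, 3.5, 210°): beam 1 = 3.6235 ≠ 0.5176 ✗
  (5.5, 6.5, 165°): beam 1 = 0.5774 ≠ 0.5176 ✗
  (5.5, 2.5, 345°): beam 1 = 0.5774 ≠ 0.5176 ✗
  …
  (3.5, 2.5, 150°): r_1=0.5176, r_2=5.0000, r_3=4.6587, r_4=2.8868, r_5=2.5882, r_6=0.5774, r_7=0.5176 — all match ✓
Only this pose fits every beam.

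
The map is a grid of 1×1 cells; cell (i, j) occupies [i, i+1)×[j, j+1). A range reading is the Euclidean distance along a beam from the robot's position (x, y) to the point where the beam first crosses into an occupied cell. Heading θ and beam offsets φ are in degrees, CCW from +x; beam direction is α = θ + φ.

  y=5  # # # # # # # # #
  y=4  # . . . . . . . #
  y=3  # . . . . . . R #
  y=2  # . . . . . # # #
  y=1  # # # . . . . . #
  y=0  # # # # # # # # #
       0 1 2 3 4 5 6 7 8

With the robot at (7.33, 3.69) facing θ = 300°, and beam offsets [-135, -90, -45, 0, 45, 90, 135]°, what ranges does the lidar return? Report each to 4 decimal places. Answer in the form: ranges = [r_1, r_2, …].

ranges = [5.0615, 1.3800, 0.7143, 0.7967, 0.6936, 0.7736, 1.3562]

beam 1: φ=-135°, α=165°
  dir = (cos 165°, sin 165°) = (-0.9659, 0.2588); from cell (7,3)
  next x-line at t=0.3416, next y-line at t=1.1977; Δt_x=1.0353, Δt_y=3.8637
    x: enter (6,3) at t=0.3416
    y: enter (6,4) at t=1.1977
    x: enter (5,4) at t=1.3769
    x: enter (4,4) at t=2.4122
    x: enter (3,4) at t=3.4475
    x: enter (2,4) at t=4.4827
    y: enter (2,5) at t=5.0615 ← occupied
  → r_1 = 5.0615
beam 2: φ=-90°, α=210°
  dir = (cos 210°, sin 210°) = (-0.8660, -0.5000); from cell (7,3)
  next x-line at t=0.3811, next y-line at t=1.3800; Δt_x=1.1547, Δt_y=2.0000
    x: enter (6,3) at t=0.3811
    y: enter (6,2) at t=1.3800 ← occupied
  → r_2 = 1.3800
beam 3: φ=-45°, α=255°
  dir = (cos 255°, sin 255°) = (-0.2588, -0.9659); from cell (7,3)
  next x-line at t=1.2750, next y-line at t=0.7143; Δt_x=3.8637, Δt_y=1.0353
    y: enter (7,2) at t=0.7143 ← occupied
  → r_3 = 0.7143
beam 4: φ=0°, α=300°
  dir = (cos 300°, sin 300°) = (0.5000, -0.8660); from cell (7,3)
  next x-line at t=1.3400, next y-line at t=0.7967; Δt_x=2.0000, Δt_y=1.1547
    y: enter (7,2) at t=0.7967 ← occupied
  → r_4 = 0.7967
beam 5: φ=45°, α=345°
  dir = (cos 345°, sin 345°) = (0.9659, -0.2588); from cell (7,3)
  next x-line at t=0.6936, next y-line at t=2.6660; Δt_x=1.0353, Δt_y=3.8637
    x: enter (8,3) at t=0.6936 ← occupied
  → r_5 = 0.6936
beam 6: φ=90°, α=30°
  dir = (cos 30°, sin 30°) = (0.8660, 0.5000); from cell (7,3)
  next x-line at t=0.7736, next y-line at t=0.6200; Δt_x=1.1547, Δt_y=2.0000
    y: enter (7,4) at t=0.6200
    x: enter (8,4) at t=0.7736 ← occupied
  → r_6 = 0.7736
beam 7: φ=135°, α=75°
  dir = (cos 75°, sin 75°) = (0.2588, 0.9659); from cell (7,3)
  next x-line at t=2.5887, next y-line at t=0.3209; Δt_x=3.8637, Δt_y=1.0353
    y: enter (7,4) at t=0.3209
    y: enter (7,5) at t=1.3562 ← occupied
  → r_7 = 1.3562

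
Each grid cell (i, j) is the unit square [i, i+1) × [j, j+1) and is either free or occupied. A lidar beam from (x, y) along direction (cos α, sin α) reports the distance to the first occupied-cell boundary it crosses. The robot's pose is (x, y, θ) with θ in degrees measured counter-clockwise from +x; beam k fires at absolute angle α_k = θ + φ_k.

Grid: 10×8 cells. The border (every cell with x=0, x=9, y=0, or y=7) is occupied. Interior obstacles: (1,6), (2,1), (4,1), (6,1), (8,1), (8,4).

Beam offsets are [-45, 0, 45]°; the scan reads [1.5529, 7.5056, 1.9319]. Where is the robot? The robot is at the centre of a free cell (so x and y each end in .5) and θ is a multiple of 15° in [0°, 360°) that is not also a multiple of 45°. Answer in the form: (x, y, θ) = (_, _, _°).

The pose lattice has 42·16 = 672 candidates. Test each by forward raycasting.
  (8.5, 5.5, 300°): beam 1 = 0.5176 ≠ 1.5529 ✗
  (1.5, 3.5, 300°): beam 1 = 1.9319 ≠ 1.5529 ✗
  (7.5, 2.5, 210°): beam 1 = 6.7293 ≠ 1.5529 ✗
  …
  (8.5, 2.5, 150°): r_1=1.5529, r_2=7.5056, r_3=1.9319 — all match ✓
No second candidate reproduces the full scan.

(x, y, θ) = (8.5, 2.5, 150°)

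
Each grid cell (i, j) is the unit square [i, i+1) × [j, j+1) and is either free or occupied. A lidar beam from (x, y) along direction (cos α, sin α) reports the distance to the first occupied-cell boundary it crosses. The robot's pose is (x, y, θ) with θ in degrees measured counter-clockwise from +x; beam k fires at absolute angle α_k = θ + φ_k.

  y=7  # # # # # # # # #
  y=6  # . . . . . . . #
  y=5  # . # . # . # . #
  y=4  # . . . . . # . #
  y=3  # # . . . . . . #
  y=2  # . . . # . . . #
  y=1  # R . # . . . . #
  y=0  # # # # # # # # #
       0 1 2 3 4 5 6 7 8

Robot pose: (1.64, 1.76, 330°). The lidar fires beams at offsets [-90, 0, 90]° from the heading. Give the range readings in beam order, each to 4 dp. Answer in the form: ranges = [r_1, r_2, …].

beam 1: φ=-90°, α=240°
  d=(-0.5000,-0.8660)  start (1,1)  tX=1.2800 tY=0.8776  stride 1/|dx|=2.0000 1/|dy|=1.1547
    cross y-line → (1,0), t=0.8776 (wall)
  → r_1 = 0.8776
beam 2: φ=0°, α=330°
  d=(0.8660,-0.5000)  start (1,1)  tX=0.4157 tY=1.5200  stride 1/|dx|=1.1547 1/|dy|=2.0000
    cross x-line → (2,1), t=0.4157
    cross y-line → (2,0), t=1.5200 (wall)
  → r_2 = 1.5200
beam 3: φ=90°, α=60°
  d=(0.5000,0.8660)  start (1,1)  tX=0.7200 tY=0.2771  stride 1/|dx|=2.0000 1/|dy|=1.1547
    cross y-line → (1,2), t=0.2771
    cross x-line → (2,2), t=0.7200
    cross y-line → (2,3), t=1.4318
    cross y-line → (2,4), t=2.5865
    cross x-line → (3,4), t=2.7200
    cross y-line → (3,5), t=3.7412
    cross x-line → (4,5), t=4.7200 (wall)
  → r_3 = 4.7200

ranges = [0.8776, 1.5200, 4.7200]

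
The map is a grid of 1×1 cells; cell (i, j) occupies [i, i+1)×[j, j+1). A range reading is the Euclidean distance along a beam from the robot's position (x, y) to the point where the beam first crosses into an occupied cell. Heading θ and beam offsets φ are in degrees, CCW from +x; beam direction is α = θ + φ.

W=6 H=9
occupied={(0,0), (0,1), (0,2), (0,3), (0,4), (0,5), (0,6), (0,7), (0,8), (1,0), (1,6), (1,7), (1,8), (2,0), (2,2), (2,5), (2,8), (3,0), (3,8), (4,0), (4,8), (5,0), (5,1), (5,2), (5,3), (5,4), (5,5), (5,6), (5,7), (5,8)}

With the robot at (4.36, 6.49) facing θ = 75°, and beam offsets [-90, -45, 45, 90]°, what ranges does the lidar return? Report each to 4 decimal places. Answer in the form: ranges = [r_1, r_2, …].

beam 1: φ=-90°, α=345°
  direction (0.9659, -0.2588); cell (4,6); t to first gridline: x 0.6626, y 1.8932 (then +1.0353 / +3.8637)
    (5,6) via x @ 0.6626  # hit
  → r_1 = 0.6626
beam 2: φ=-45°, α=30°
  direction (0.8660, 0.5000); cell (4,6); t to first gridline: x 0.7390, y 1.0200 (then +1.1547 / +2.0000)
    (5,6) via x @ 0.7390  # hit
  → r_2 = 0.7390
beam 3: φ=45°, α=120°
  direction (-0.5000, 0.8660); cell (4,6); t to first gridline: x 0.7200, y 0.5889 (then +2.0000 / +1.1547)
    (4,7) via y @ 0.5889
    (3,7) via x @ 0.7200
    (3,8) via y @ 1.7436  # hit
  → r_3 = 1.7436
beam 4: φ=90°, α=165°
  direction (-0.9659, 0.2588); cell (4,6); t to first gridline: x 0.3727, y 1.9705 (then +1.0353 / +3.8637)
    (3,6) via x @ 0.3727
    (2,6) via x @ 1.4080
    (2,7) via y @ 1.9705
    (1,7) via x @ 2.4433  # hit
  → r_4 = 2.4433

ranges = [0.6626, 0.7390, 1.7436, 2.4433]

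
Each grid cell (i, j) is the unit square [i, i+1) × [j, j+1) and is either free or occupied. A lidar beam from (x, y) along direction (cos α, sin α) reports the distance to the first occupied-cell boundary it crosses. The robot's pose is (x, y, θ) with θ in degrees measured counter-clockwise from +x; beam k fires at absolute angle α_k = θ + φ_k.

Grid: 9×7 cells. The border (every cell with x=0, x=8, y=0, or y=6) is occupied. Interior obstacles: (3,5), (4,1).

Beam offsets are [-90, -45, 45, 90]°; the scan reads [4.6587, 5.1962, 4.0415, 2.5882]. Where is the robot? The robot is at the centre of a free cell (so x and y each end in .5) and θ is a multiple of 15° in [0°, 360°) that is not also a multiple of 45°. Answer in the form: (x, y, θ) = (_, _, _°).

(x, y, θ) = (3.5, 2.5, 75°)

The pose lattice has 33·16 = 528 candidates. Test each by forward raycasting.
  (4.5, 3.5, 195°): beam 1 = 1.9319 ≠ 4.6587 ✗
  (1.5, 3.5, 285°): beam 1 = 0.5176 ≠ 4.6587 ✗
  (2.5, 2.5, 60°): beam 1 = 1.7321 ≠ 4.6587 ✗
  (4.5, 3.5, 165°): beam 1 = 2.5882 ≠ 4.6587 ✗
  (7.5, 3.5, 105°): beam 1 = 0.5176 ≠ 4.6587 ✗
  …
  (3.5, 2.5, 75°): r_1=4.6587, r_2=5.1962, r_3=4.0415, r_4=2.5882 — all match ✓
Unique over the lattice → pose = (3.5, 2.5, 75°).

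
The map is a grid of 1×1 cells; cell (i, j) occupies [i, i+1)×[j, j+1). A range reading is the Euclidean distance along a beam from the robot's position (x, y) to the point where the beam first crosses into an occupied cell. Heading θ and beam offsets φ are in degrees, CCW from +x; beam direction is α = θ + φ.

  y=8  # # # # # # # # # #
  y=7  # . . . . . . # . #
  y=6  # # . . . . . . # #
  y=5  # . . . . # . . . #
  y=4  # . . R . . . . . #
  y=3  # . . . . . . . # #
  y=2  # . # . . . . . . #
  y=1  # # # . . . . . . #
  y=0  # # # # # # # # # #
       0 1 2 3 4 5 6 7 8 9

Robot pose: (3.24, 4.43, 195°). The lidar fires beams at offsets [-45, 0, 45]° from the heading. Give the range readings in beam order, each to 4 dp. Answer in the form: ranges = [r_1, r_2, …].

beam 1: φ=-45°, α=150°
  dir = (cos 150°, sin 150°) = (-0.8660, 0.5000); from cell (3,4)
  next x-line at t=0.2771, next y-line at t=1.1400; Δt_x=1.1547, Δt_y=2.0000
    x: enter (2,4) at t=0.2771
    y: enter (2,5) at t=1.1400
    x: enter (1,5) at t=1.4318
    x: enter (0,5) at t=2.5865 ← occupied
  → r_1 = 2.5865
beam 2: φ=0°, α=195°
  dir = (cos 195°, sin 195°) = (-0.9659, -0.2588); from cell (3,4)
  next x-line at t=0.2485, next y-line at t=1.6614; Δt_x=1.0353, Δt_y=3.8637
    x: enter (2,4) at t=0.2485
    x: enter (1,4) at t=1.2837
    y: enter (1,3) at t=1.6614
    x: enter (0,3) at t=2.3190 ← occupied
  → r_2 = 2.3190
beam 3: φ=45°, α=240°
  dir = (cos 240°, sin 240°) = (-0.5000, -0.8660); from cell (3,4)
  next x-line at t=0.4800, next y-line at t=0.4965; Δt_x=2.0000, Δt_y=1.1547
    x: enter (2,4) at t=0.4800
    y: enter (2,3) at t=0.4965
    y: enter (2,2) at t=1.6512 ← occupied
  → r_3 = 1.6512

ranges = [2.5865, 2.3190, 1.6512]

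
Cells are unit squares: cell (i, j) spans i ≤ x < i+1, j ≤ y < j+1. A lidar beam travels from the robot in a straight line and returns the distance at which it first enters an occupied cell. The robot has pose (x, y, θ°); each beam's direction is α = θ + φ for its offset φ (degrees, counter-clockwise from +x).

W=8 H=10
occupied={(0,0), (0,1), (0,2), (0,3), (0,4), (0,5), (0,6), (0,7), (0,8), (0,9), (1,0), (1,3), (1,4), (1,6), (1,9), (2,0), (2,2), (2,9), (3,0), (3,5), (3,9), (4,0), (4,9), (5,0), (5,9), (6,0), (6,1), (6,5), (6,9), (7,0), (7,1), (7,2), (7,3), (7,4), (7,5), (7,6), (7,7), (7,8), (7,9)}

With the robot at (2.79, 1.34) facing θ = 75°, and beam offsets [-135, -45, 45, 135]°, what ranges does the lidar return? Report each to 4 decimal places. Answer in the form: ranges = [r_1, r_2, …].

ranges = [0.3926, 4.8613, 0.7621, 0.6800]

beam 1: φ=-135°, α=300°
  d=(0.5000,-0.8660)  start (2,1)  tX=0.4200 tY=0.3926  stride 1/|dx|=2.0000 1/|dy|=1.1547
    cross y-line → (2,0), t=0.3926 (wall)
  → r_1 = 0.3926
beam 2: φ=-45°, α=30°
  d=(0.8660,0.5000)  start (2,1)  tX=0.2425 tY=1.3200  stride 1/|dx|=1.1547 1/|dy|=2.0000
    cross x-line → (3,1), t=0.2425
    cross y-line → (3,2), t=1.3200
    cross x-line → (4,2), t=1.3972
    cross x-line → (5,2), t=2.5519
    cross y-line → (5,3), t=3.3200
    cross x-line → (6,3), t=3.7066
    cross x-line → (7,3), t=4.8613 (wall)
  → r_2 = 4.8613
beam 3: φ=45°, α=120°
  d=(-0.5000,0.8660)  start (2,1)  tX=1.5800 tY=0.7621  stride 1/|dx|=2.0000 1/|dy|=1.1547
    cross y-line → (2,2), t=0.7621 (wall)
  → r_3 = 0.7621
beam 4: φ=135°, α=210°
  d=(-0.8660,-0.5000)  start (2,1)  tX=0.9122 tY=0.6800  stride 1/|dx|=1.1547 1/|dy|=2.0000
    cross y-line → (2,0), t=0.6800 (wall)
  → r_4 = 0.6800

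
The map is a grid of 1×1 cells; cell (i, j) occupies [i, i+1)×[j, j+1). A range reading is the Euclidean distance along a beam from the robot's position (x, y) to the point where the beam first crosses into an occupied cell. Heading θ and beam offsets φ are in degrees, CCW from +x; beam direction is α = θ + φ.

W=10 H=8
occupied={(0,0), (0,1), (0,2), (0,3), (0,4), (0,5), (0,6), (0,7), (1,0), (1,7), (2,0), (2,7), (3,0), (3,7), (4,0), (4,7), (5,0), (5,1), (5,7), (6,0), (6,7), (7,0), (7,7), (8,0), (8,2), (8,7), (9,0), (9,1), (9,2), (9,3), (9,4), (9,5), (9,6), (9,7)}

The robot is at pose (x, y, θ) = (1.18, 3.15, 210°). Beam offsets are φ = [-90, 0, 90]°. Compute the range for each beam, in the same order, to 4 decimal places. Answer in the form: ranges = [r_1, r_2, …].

beam 1: φ=-90°, α=120°
  dir = (cos 120°, sin 120°) = (-0.5000, 0.8660); from cell (1,3)
  next x-line at t=0.3600, next y-line at t=0.9815; Δt_x=2.0000, Δt_y=1.1547
    x: enter (0,3) at t=0.3600 ← occupied
  → r_1 = 0.3600
beam 2: φ=0°, α=210°
  dir = (cos 210°, sin 210°) = (-0.8660, -0.5000); from cell (1,3)
  next x-line at t=0.2078, next y-line at t=0.3000; Δt_x=1.1547, Δt_y=2.0000
    x: enter (0,3) at t=0.2078 ← occupied
  → r_2 = 0.2078
beam 3: φ=90°, α=300°
  dir = (cos 300°, sin 300°) = (0.5000, -0.8660); from cell (1,3)
  next x-line at t=1.6400, next y-line at t=0.1732; Δt_x=2.0000, Δt_y=1.1547
    y: enter (1,2) at t=0.1732
    y: enter (1,1) at t=1.3279
    x: enter (2,1) at t=1.6400
    y: enter (2,0) at t=2.4826 ← occupied
  → r_3 = 2.4826

ranges = [0.3600, 0.2078, 2.4826]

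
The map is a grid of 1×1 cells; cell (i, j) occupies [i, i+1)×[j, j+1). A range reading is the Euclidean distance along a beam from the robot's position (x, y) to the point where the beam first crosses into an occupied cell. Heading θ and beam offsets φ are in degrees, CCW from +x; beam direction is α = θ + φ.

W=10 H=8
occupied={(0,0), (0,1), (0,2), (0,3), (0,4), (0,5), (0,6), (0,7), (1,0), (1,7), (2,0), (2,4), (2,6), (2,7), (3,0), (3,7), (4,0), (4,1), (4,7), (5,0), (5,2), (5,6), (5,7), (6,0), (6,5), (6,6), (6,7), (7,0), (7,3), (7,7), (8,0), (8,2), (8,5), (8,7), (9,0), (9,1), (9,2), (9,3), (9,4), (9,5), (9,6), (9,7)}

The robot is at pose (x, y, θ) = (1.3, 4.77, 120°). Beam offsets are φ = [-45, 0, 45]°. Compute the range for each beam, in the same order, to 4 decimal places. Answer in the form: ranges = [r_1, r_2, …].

beam 1: φ=-45°, α=75°
  cosα=0.2588 sinα=0.9659 | (1,4) | tMaxX 2.7046 tMaxY 0.2381 | tΔX 3.8637 tΔY 1.0353
    t=0.2381 [y] (1,5)
    t=1.2734 [y] (1,6)
    t=2.3087 [y] (1,7) — stop
  → r_1 = 2.3087
beam 2: φ=0°, α=120°
  cosα=-0.5000 sinα=0.8660 | (1,4) | tMaxX 0.6000 tMaxY 0.2656 | tΔX 2.0000 tΔY 1.1547
    t=0.2656 [y] (1,5)
    t=0.6000 [x] (0,5) — stop
  → r_2 = 0.6000
beam 3: φ=45°, α=165°
  cosα=-0.9659 sinα=0.2588 | (1,4) | tMaxX 0.3106 tMaxY 0.8887 | tΔX 1.0353 tΔY 3.8637
    t=0.3106 [x] (0,4) — stop
  → r_3 = 0.3106

ranges = [2.3087, 0.6000, 0.3106]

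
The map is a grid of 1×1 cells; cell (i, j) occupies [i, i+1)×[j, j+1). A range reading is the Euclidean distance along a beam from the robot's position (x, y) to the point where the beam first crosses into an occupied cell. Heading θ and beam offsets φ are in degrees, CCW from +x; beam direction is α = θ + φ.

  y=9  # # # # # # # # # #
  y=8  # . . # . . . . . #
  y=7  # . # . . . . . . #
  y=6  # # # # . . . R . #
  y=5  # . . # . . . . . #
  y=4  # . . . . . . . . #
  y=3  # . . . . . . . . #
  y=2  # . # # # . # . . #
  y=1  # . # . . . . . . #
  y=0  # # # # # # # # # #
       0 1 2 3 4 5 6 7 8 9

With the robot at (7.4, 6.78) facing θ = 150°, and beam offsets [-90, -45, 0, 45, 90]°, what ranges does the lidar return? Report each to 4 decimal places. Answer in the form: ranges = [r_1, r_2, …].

ranges = [2.5634, 2.2983, 3.9260, 3.5199, 4.8000]

beam 1: φ=-90°, α=60°
  d=(0.5000,0.8660)  start (7,6)  tX=1.2000 tY=0.2540  stride 1/|dx|=2.0000 1/|dy|=1.1547
    cross y-line → (7,7), t=0.2540
    cross x-line → (8,7), t=1.2000
    cross y-line → (8,8), t=1.4087
    cross y-line → (8,9), t=2.5634 (wall)
  → r_1 = 2.5634
beam 2: φ=-45°, α=105°
  d=(-0.2588,0.9659)  start (7,6)  tX=1.5455 tY=0.2278  stride 1/|dx|=3.8637 1/|dy|=1.0353
    cross y-line → (7,7), t=0.2278
    cross y-line → (7,8), t=1.2630
    cross x-line → (6,8), t=1.5455
    cross y-line → (6,9), t=2.2983 (wall)
  → r_2 = 2.2983
beam 3: φ=0°, α=150°
  d=(-0.8660,0.5000)  start (7,6)  tX=0.4619 tY=0.4400  stride 1/|dx|=1.1547 1/|dy|=2.0000
    cross y-line → (7,7), t=0.4400
    cross x-line → (6,7), t=0.4619
    cross x-line → (5,7), t=1.6166
    cross y-line → (5,8), t=2.4400
    cross x-line → (4,8), t=2.7713
    cross x-line → (3,8), t=3.9260 (wall)
  → r_3 = 3.9260
beam 4: φ=45°, α=195°
  d=(-0.9659,-0.2588)  start (7,6)  tX=0.4141 tY=3.0137  stride 1/|dx|=1.0353 1/|dy|=3.8637
    cross x-line → (6,6), t=0.4141
    cross x-line → (5,6), t=1.4494
    cross x-line → (4,6), t=2.4847
    cross y-line → (4,5), t=3.0137
    cross x-line → (3,5), t=3.5199 (wall)
  → r_4 = 3.5199
beam 5: φ=90°, α=240°
  d=(-0.5000,-0.8660)  start (7,6)  tX=0.8000 tY=0.9007  stride 1/|dx|=2.0000 1/|dy|=1.1547
    cross x-line → (6,6), t=0.8000
    cross y-line → (6,5), t=0.9007
    cross y-line → (6,4), t=2.0554
    cross x-line → (5,4), t=2.8000
    cross y-line → (5,3), t=3.2101
    cross y-line → (5,2), t=4.3648
    cross x-line → (4,2), t=4.8000 (wall)
  → r_5 = 4.8000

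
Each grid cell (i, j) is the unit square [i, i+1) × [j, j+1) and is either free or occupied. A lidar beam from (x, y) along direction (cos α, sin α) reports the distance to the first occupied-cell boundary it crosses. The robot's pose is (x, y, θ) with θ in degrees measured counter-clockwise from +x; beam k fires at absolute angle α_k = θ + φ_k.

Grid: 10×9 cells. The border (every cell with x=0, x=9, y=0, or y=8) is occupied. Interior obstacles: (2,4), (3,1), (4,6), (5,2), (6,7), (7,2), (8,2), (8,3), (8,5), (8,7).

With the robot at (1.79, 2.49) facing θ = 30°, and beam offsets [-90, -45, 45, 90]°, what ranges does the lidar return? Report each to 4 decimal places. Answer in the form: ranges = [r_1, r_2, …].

beam 1: φ=-90°, α=300°
  cosα=0.5000 sinα=-0.8660 | (1,2) | tMaxX 0.4200 tMaxY 0.5658 | tΔX 2.0000 tΔY 1.1547
    t=0.4200 [x] (2,2)
    t=0.5658 [y] (2,1)
    t=1.7205 [y] (2,0) — stop
  → r_1 = 1.7205
beam 2: φ=-45°, α=345°
  cosα=0.9659 sinα=-0.2588 | (1,2) | tMaxX 0.2174 tMaxY 1.8932 | tΔX 1.0353 tΔY 3.8637
    t=0.2174 [x] (2,2)
    t=1.2527 [x] (3,2)
    t=1.8932 [y] (3,1) — stop
  → r_2 = 1.8932
beam 3: φ=45°, α=75°
  cosα=0.2588 sinα=0.9659 | (1,2) | tMaxX 0.8114 tMaxY 0.5280 | tΔX 3.8637 tΔY 1.0353
    t=0.5280 [y] (1,3)
    t=0.8114 [x] (2,3)
    t=1.5633 [y] (2,4) — stop
  → r_3 = 1.5633
beam 4: φ=90°, α=120°
  cosα=-0.5000 sinα=0.8660 | (1,2) | tMaxX 1.5800 tMaxY 0.5889 | tΔX 2.0000 tΔY 1.1547
    t=0.5889 [y] (1,3)
    t=1.5800 [x] (0,3) — stop
  → r_4 = 1.5800

ranges = [1.7205, 1.8932, 1.5633, 1.5800]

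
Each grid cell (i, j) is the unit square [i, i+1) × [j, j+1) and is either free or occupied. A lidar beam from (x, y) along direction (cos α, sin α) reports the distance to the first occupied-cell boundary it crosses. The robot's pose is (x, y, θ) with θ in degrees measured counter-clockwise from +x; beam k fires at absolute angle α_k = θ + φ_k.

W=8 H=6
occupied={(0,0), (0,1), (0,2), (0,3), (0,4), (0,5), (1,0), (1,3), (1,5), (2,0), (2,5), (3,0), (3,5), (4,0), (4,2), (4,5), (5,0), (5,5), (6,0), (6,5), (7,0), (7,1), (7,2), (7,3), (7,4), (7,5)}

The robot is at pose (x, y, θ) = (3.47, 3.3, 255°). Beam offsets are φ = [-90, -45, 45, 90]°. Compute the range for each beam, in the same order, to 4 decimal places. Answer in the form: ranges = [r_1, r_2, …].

ranges = [1.5219, 2.8521, 1.0600, 1.1591]

beam 1: φ=-90°, α=165°
  cosα=-0.9659 sinα=0.2588 | (3,3) | tMaxX 0.4866 tMaxY 2.7046 | tΔX 1.0353 tΔY 3.8637
    t=0.4866 [x] (2,3)
    t=1.5219 [x] (1,3) — stop
  → r_1 = 1.5219
beam 2: φ=-45°, α=210°
  cosα=-0.8660 sinα=-0.5000 | (3,3) | tMaxX 0.5427 tMaxY 0.6000 | tΔX 1.1547 tΔY 2.0000
    t=0.5427 [x] (2,3)
    t=0.6000 [y] (2,2)
    t=1.6974 [x] (1,2)
    t=2.6000 [y] (1,1)
    t=2.8521 [x] (0,1) — stop
  → r_2 = 2.8521
beam 3: φ=45°, α=300°
  cosα=0.5000 sinα=-0.8660 | (3,3) | tMaxX 1.0600 tMaxY 0.3464 | tΔX 2.0000 tΔY 1.1547
    t=0.3464 [y] (3,2)
    t=1.0600 [x] (4,2) — stop
  → r_3 = 1.0600
beam 4: φ=90°, α=345°
  cosα=0.9659 sinα=-0.2588 | (3,3) | tMaxX 0.5487 tMaxY 1.1591 | tΔX 1.0353 tΔY 3.8637
    t=0.5487 [x] (4,3)
    t=1.1591 [y] (4,2) — stop
  → r_4 = 1.1591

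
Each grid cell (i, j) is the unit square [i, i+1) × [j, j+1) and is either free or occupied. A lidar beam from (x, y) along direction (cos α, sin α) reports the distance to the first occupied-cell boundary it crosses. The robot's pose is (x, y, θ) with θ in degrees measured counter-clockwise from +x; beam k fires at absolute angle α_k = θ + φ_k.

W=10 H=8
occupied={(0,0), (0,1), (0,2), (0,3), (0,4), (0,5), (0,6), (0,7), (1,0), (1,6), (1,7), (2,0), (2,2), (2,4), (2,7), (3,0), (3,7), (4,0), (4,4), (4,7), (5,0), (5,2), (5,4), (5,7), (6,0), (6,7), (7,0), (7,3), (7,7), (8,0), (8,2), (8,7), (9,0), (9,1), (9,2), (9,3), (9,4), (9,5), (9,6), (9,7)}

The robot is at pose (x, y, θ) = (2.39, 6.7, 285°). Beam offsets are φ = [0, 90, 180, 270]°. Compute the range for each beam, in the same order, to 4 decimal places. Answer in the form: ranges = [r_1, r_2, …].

ranges = [1.7600, 1.1591, 0.3106, 0.4038]

beam 1: φ=0°, α=285°
  d=(0.2588,-0.9659)  start (2,6)  tX=2.3569 tY=0.7247  stride 1/|dx|=3.8637 1/|dy|=1.0353
    cross y-line → (2,5), t=0.7247
    cross y-line → (2,4), t=1.7600 (wall)
  → r_1 = 1.7600
beam 2: φ=90°, α=15°
  d=(0.9659,0.2588)  start (2,6)  tX=0.6315 tY=1.1591  stride 1/|dx|=1.0353 1/|dy|=3.8637
    cross x-line → (3,6), t=0.6315
    cross y-line → (3,7), t=1.1591 (wall)
  → r_2 = 1.1591
beam 3: φ=180°, α=105°
  d=(-0.2588,0.9659)  start (2,6)  tX=1.5068 tY=0.3106  stride 1/|dx|=3.8637 1/|dy|=1.0353
    cross y-line → (2,7), t=0.3106 (wall)
  → r_3 = 0.3106
beam 4: φ=270°, α=195°
  d=(-0.9659,-0.2588)  start (2,6)  tX=0.4038 tY=2.7046  stride 1/|dx|=1.0353 1/|dy|=3.8637
    cross x-line → (1,6), t=0.4038 (wall)
  → r_4 = 0.4038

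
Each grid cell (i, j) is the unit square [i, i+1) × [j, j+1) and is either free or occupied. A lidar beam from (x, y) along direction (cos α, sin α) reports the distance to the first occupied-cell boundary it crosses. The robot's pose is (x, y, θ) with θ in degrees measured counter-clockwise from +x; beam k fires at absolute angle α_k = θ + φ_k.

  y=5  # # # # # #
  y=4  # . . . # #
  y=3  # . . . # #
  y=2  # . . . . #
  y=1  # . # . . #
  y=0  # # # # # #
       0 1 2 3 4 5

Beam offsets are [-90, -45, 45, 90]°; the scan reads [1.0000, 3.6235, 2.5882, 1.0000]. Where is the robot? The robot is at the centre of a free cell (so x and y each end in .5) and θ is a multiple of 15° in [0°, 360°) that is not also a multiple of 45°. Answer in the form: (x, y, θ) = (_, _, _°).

(x, y, θ) = (1.5, 2.5, 30°)

Enumerate (i+0.5, j+0.5, θ) over the 13 free cells and 16 admissible headings. For each, cast all 4 beams and compare to the given ranges.
  (4.5, 2.5, 300°): beam 1 = 1.7321 ≠ 1.0000 ✗
  (3.5, 3.5, 300°): beam 1 = 2.8868 ≠ 1.0000 ✗
  (3.5, 1.5, 120°): beam 1 = 1.7321 ≠ 1.0000 ✗
  …
  (1.5, 2.5, 30°): r_1=1.0000, r_2=3.6235, r_3=2.5882, r_4=1.0000 — all match ✓
Only this pose fits every beam.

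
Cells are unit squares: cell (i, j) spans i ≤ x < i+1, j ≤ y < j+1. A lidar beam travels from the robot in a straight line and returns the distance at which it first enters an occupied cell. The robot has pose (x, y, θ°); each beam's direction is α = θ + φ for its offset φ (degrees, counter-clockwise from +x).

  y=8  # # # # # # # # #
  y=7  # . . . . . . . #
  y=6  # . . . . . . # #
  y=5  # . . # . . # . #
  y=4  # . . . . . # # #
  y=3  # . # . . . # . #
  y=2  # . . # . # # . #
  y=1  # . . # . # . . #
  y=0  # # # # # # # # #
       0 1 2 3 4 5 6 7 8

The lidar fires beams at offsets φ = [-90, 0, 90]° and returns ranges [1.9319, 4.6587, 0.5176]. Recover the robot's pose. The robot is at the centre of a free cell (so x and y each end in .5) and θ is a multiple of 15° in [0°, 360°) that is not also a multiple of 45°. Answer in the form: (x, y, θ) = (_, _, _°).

(x, y, θ) = (5.5, 3.5, 165°)

The pose lattice has 37·16 = 592 candidates. Test each by forward raycasting.
  (3.5, 4.5, 330°): beam 1 = 1.0000 ≠ 1.9319 ✗
  (1.5, 4.5, 195°): beam 2 = 0.5176 ≠ 4.6587 ✗
  (2.5, 6.5, 105°): beam 1 = 5.6940 ≠ 1.9319 ✗
  (4.5, 4.5, 120°): beam 1 = 1.7321 ≠ 1.9319 ✗
  …
  (5.5, 3.5, 165°): r_1=1.9319, r_2=4.6587, r_3=0.5176 — all match ✓
Unique over the lattice → pose = (5.5, 3.5, 165°).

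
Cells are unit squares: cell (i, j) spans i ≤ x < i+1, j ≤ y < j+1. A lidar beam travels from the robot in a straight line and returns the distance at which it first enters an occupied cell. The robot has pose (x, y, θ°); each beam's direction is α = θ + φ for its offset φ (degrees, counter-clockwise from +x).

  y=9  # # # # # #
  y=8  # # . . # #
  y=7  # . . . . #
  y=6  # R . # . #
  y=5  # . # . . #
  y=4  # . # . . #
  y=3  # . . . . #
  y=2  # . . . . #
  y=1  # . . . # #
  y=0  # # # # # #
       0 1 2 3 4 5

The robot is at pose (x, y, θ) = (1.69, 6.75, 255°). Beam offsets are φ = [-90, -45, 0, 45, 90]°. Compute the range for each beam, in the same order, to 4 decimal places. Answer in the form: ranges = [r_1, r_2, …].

beam 1: φ=-90°, α=165°
  dir = (cos 165°, sin 165°) = (-0.9659, 0.2588); from cell (1,6)
  next x-line at t=0.7143, next y-line at t=0.9659; Δt_x=1.0353, Δt_y=3.8637
    x: enter (0,6) at t=0.7143 ← occupied
  → r_1 = 0.7143
beam 2: φ=-45°, α=210°
  dir = (cos 210°, sin 210°) = (-0.8660, -0.5000); from cell (1,6)
  next x-line at t=0.7967, next y-line at t=1.5000; Δt_x=1.1547, Δt_y=2.0000
    x: enter (0,6) at t=0.7967 ← occupied
  → r_2 = 0.7967
beam 3: φ=0°, α=255°
  dir = (cos 255°, sin 255°) = (-0.2588, -0.9659); from cell (1,6)
  next x-line at t=2.6660, next y-line at t=0.7765; Δt_x=3.8637, Δt_y=1.0353
    y: enter (1,5) at t=0.7765
    y: enter (1,4) at t=1.8117
    x: enter (0,4) at t=2.6660 ← occupied
  → r_3 = 2.6660
beam 4: φ=45°, α=300°
  dir = (cos 300°, sin 300°) = (0.5000, -0.8660); from cell (1,6)
  next x-line at t=0.6200, next y-line at t=0.8660; Δt_x=2.0000, Δt_y=1.1547
    x: enter (2,6) at t=0.6200
    y: enter (2,5) at t=0.8660 ← occupied
  → r_4 = 0.8660
beam 5: φ=90°, α=345°
  dir = (cos 345°, sin 345°) = (0.9659, -0.2588); from cell (1,6)
  next x-line at t=0.3209, next y-line at t=2.8978; Δt_x=1.0353, Δt_y=3.8637
    x: enter (2,6) at t=0.3209
    x: enter (3,6) at t=1.3562 ← occupied
  → r_5 = 1.3562

ranges = [0.7143, 0.7967, 2.6660, 0.8660, 1.3562]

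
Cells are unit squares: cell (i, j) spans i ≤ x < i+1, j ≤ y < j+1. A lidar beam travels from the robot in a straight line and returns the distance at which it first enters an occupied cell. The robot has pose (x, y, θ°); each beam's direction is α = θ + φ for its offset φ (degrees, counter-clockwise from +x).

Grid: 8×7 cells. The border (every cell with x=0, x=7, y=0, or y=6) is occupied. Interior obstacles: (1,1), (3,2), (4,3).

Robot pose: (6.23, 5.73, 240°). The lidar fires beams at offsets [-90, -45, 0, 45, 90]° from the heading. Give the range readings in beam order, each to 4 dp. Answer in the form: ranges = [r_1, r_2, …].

beam 1: φ=-90°, α=150°
  d=(-0.8660,0.5000)  start (6,5)  tX=0.2656 tY=0.5400  stride 1/|dx|=1.1547 1/|dy|=2.0000
    cross x-line → (5,5), t=0.2656
    cross y-line → (5,6), t=0.5400 (wall)
  → r_1 = 0.5400
beam 2: φ=-45°, α=195°
  d=(-0.9659,-0.2588)  start (6,5)  tX=0.2381 tY=2.8205  stride 1/|dx|=1.0353 1/|dy|=3.8637
    cross x-line → (5,5), t=0.2381
    cross x-line → (4,5), t=1.2734
    cross x-line → (3,5), t=2.3087
    cross y-line → (3,4), t=2.8205
    cross x-line → (2,4), t=3.3439
    cross x-line → (1,4), t=4.3792
    cross x-line → (0,4), t=5.4145 (wall)
  → r_2 = 5.4145
beam 3: φ=0°, α=240°
  d=(-0.5000,-0.8660)  start (6,5)  tX=0.4600 tY=0.8429  stride 1/|dx|=2.0000 1/|dy|=1.1547
    cross x-line → (5,5), t=0.4600
    cross y-line → (5,4), t=0.8429
    cross y-line → (5,3), t=1.9976
    cross x-line → (4,3), t=2.4600 (wall)
  → r_3 = 2.4600
beam 4: φ=45°, α=285°
  d=(0.2588,-0.9659)  start (6,5)  tX=2.9751 tY=0.7558  stride 1/|dx|=3.8637 1/|dy|=1.0353
    cross y-line → (6,4), t=0.7558
    cross y-line → (6,3), t=1.7910
    cross y-line → (6,2), t=2.8263
    cross x-line → (7,2), t=2.9751 (wall)
  → r_4 = 2.9751
beam 5: φ=90°, α=330°
  d=(0.8660,-0.5000)  start (6,5)  tX=0.8891 tY=1.4600  stride 1/|dx|=1.1547 1/|dy|=2.0000
    cross x-line → (7,5), t=0.8891 (wall)
  → r_5 = 0.8891

ranges = [0.5400, 5.4145, 2.4600, 2.9751, 0.8891]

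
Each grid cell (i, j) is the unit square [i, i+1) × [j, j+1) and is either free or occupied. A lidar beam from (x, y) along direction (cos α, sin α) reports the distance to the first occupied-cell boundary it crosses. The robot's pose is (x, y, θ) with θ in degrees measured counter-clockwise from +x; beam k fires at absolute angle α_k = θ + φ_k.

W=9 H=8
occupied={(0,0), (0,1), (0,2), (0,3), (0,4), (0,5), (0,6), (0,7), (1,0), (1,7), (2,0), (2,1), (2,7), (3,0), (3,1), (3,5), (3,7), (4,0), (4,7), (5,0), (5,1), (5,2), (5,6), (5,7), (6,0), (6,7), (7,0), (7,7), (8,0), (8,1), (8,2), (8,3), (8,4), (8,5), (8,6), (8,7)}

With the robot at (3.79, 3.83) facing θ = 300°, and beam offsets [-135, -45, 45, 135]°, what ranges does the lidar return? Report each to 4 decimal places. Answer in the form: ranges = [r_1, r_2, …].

ranges = [2.8884, 1.8946, 4.3585, 3.2818]

beam 1: φ=-135°, α=165°
  d=(-0.9659,0.2588)  start (3,3)  tX=0.8179 tY=0.6568  stride 1/|dx|=1.0353 1/|dy|=3.8637
    cross y-line → (3,4), t=0.6568
    cross x-line → (2,4), t=0.8179
    cross x-line → (1,4), t=1.8531
    cross x-line → (0,4), t=2.8884 (wall)
  → r_1 = 2.8884
beam 2: φ=-45°, α=255°
  d=(-0.2588,-0.9659)  start (3,3)  tX=3.0523 tY=0.8593  stride 1/|dx|=3.8637 1/|dy|=1.0353
    cross y-line → (3,2), t=0.8593
    cross y-line → (3,1), t=1.8946 (wall)
  → r_2 = 1.8946
beam 3: φ=45°, α=345°
  d=(0.9659,-0.2588)  start (3,3)  tX=0.2174 tY=3.2069  stride 1/|dx|=1.0353 1/|dy|=3.8637
    cross x-line → (4,3), t=0.2174
    cross x-line → (5,3), t=1.2527
    cross x-line → (6,3), t=2.2880
    cross y-line → (6,2), t=3.2069
    cross x-line → (7,2), t=3.3232
    cross x-line → (8,2), t=4.3585 (wall)
  → r_3 = 4.3585
beam 4: φ=135°, α=75°
  d=(0.2588,0.9659)  start (3,3)  tX=0.8114 tY=0.1760  stride 1/|dx|=3.8637 1/|dy|=1.0353
    cross y-line → (3,4), t=0.1760
    cross x-line → (4,4), t=0.8114
    cross y-line → (4,5), t=1.2113
    cross y-line → (4,6), t=2.2465
    cross y-line → (4,7), t=3.2818 (wall)
  → r_4 = 3.2818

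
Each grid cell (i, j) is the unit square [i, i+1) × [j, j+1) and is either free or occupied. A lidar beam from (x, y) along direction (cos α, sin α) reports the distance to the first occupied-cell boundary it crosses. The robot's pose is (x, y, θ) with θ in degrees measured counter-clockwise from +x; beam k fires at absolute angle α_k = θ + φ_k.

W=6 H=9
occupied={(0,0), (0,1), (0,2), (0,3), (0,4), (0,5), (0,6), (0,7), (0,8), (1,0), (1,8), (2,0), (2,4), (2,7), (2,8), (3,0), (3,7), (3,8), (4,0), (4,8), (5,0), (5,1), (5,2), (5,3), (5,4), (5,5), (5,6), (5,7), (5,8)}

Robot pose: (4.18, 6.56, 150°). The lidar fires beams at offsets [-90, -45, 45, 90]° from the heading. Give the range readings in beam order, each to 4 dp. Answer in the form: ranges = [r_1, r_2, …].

beam 1: φ=-90°, α=60°
  d=(0.5000,0.8660)  start (4,6)  tX=1.6400 tY=0.5081  stride 1/|dx|=2.0000 1/|dy|=1.1547
    cross y-line → (4,7), t=0.5081
    cross x-line → (5,7), t=1.6400 (wall)
  → r_1 = 1.6400
beam 2: φ=-45°, α=105°
  d=(-0.2588,0.9659)  start (4,6)  tX=0.6955 tY=0.4555  stride 1/|dx|=3.8637 1/|dy|=1.0353
    cross y-line → (4,7), t=0.4555
    cross x-line → (3,7), t=0.6955 (wall)
  → r_2 = 0.6955
beam 3: φ=45°, α=195°
  d=(-0.9659,-0.2588)  start (4,6)  tX=0.1863 tY=2.1637  stride 1/|dx|=1.0353 1/|dy|=3.8637
    cross x-line → (3,6), t=0.1863
    cross x-line → (2,6), t=1.2216
    cross y-line → (2,5), t=2.1637
    cross x-line → (1,5), t=2.2569
    cross x-line → (0,5), t=3.2922 (wall)
  → r_3 = 3.2922
beam 4: φ=90°, α=240°
  d=(-0.5000,-0.8660)  start (4,6)  tX=0.3600 tY=0.6466  stride 1/|dx|=2.0000 1/|dy|=1.1547
    cross x-line → (3,6), t=0.3600
    cross y-line → (3,5), t=0.6466
    cross y-line → (3,4), t=1.8013
    cross x-line → (2,4), t=2.3600 (wall)
  → r_4 = 2.3600

ranges = [1.6400, 0.6955, 3.2922, 2.3600]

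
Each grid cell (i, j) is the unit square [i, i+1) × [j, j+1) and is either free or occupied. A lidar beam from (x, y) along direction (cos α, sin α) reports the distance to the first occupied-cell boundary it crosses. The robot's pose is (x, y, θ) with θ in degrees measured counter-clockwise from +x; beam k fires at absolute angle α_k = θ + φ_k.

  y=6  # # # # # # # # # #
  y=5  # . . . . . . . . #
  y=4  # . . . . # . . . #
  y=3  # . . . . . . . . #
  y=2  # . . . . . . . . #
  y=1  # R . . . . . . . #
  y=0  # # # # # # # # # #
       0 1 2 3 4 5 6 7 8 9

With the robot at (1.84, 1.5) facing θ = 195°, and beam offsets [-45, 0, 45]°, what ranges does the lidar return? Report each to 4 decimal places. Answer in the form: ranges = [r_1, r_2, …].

beam 1: φ=-45°, α=150°
  cosα=-0.8660 sinα=0.5000 | (1,1) | tMaxX 0.9699 tMaxY 1.0000 | tΔX 1.1547 tΔY 2.0000
    t=0.9699 [x] (0,1) — stop
  → r_1 = 0.9699
beam 2: φ=0°, α=195°
  cosα=-0.9659 sinα=-0.2588 | (1,1) | tMaxX 0.8696 tMaxY 1.9319 | tΔX 1.0353 tΔY 3.8637
    t=0.8696 [x] (0,1) — stop
  → r_2 = 0.8696
beam 3: φ=45°, α=240°
  cosα=-0.5000 sinα=-0.8660 | (1,1) | tMaxX 1.6800 tMaxY 0.5774 | tΔX 2.0000 tΔY 1.1547
    t=0.5774 [y] (1,0) — stop
  → r_3 = 0.5774

ranges = [0.9699, 0.8696, 0.5774]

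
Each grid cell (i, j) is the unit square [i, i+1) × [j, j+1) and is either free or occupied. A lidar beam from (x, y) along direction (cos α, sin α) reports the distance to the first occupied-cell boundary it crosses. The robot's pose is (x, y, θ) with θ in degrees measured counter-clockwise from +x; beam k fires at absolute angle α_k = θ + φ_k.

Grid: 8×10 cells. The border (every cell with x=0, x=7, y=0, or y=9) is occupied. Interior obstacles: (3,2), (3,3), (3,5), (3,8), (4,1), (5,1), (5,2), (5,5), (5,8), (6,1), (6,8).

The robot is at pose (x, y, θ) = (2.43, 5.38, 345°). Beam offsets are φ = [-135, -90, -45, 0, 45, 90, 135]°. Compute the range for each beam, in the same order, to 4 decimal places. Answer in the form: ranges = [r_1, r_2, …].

ranges = [1.6512, 4.5345, 1.5935, 0.5901, 0.6582, 2.7124, 2.8600]

beam 1: φ=-135°, α=210°
  d=(-0.8660,-0.5000)  start (2,5)  tX=0.4965 tY=0.7600  stride 1/|dx|=1.1547 1/|dy|=2.0000
    cross x-line → (1,5), t=0.4965
    cross y-line → (1,4), t=0.7600
    cross x-line → (0,4), t=1.6512 (wall)
  → r_1 = 1.6512
beam 2: φ=-90°, α=255°
  d=(-0.2588,-0.9659)  start (2,5)  tX=1.6614 tY=0.3934  stride 1/|dx|=3.8637 1/|dy|=1.0353
    cross y-line → (2,4), t=0.3934
    cross y-line → (2,3), t=1.4287
    cross x-line → (1,3), t=1.6614
    cross y-line → (1,2), t=2.4640
    cross y-line → (1,1), t=3.4992
    cross y-line → (1,0), t=4.5345 (wall)
  → r_2 = 4.5345
beam 3: φ=-45°, α=300°
  d=(0.5000,-0.8660)  start (2,5)  tX=1.1400 tY=0.4388  stride 1/|dx|=2.0000 1/|dy|=1.1547
    cross y-line → (2,4), t=0.4388
    cross x-line → (3,4), t=1.1400
    cross y-line → (3,3), t=1.5935 (wall)
  → r_3 = 1.5935
beam 4: φ=0°, α=345°
  d=(0.9659,-0.2588)  start (2,5)  tX=0.5901 tY=1.4682  stride 1/|dx|=1.0353 1/|dy|=3.8637
    cross x-line → (3,5), t=0.5901 (wall)
  → r_4 = 0.5901
beam 5: φ=45°, α=30°
  d=(0.8660,0.5000)  start (2,5)  tX=0.6582 tY=1.2400  stride 1/|dx|=1.1547 1/|dy|=2.0000
    cross x-line → (3,5), t=0.6582 (wall)
  → r_5 = 0.6582
beam 6: φ=90°, α=75°
  d=(0.2588,0.9659)  start (2,5)  tX=2.2023 tY=0.6419  stride 1/|dx|=3.8637 1/|dy|=1.0353
    cross y-line → (2,6), t=0.6419
    cross y-line → (2,7), t=1.6771
    cross x-line → (3,7), t=2.2023
    cross y-line → (3,8), t=2.7124 (wall)
  → r_6 = 2.7124
beam 7: φ=135°, α=120°
  d=(-0.5000,0.8660)  start (2,5)  tX=0.8600 tY=0.7159  stride 1/|dx|=2.0000 1/|dy|=1.1547
    cross y-line → (2,6), t=0.7159
    cross x-line → (1,6), t=0.8600
    cross y-line → (1,7), t=1.8706
    cross x-line → (0,7), t=2.8600 (wall)
  → r_7 = 2.8600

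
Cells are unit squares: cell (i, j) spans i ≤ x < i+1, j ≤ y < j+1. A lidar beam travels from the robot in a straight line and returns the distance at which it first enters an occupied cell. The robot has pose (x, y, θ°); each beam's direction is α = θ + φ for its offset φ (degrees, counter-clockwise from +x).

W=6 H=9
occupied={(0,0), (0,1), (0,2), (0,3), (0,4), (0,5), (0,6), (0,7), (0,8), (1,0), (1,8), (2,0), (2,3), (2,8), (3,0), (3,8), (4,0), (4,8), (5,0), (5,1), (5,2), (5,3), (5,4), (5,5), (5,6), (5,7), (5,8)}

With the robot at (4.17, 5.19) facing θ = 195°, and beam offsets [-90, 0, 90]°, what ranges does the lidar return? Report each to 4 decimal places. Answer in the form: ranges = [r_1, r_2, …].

beam 1: φ=-90°, α=105°
  direction (-0.2588, 0.9659); cell (4,5); t to first gridline: x 0.6568, y 0.8386 (then +3.8637 / +1.0353)
    (3,5) via x @ 0.6568
    (3,6) via y @ 0.8386
    (3,7) via y @ 1.8738
    (3,8) via y @ 2.9091  # hit
  → r_1 = 2.9091
beam 2: φ=0°, α=195°
  direction (-0.9659, -0.2588); cell (4,5); t to first gridline: x 0.1760, y 0.7341 (then +1.0353 / +3.8637)
    (3,5) via x @ 0.1760
    (3,4) via y @ 0.7341
    (2,4) via x @ 1.2113
    (1,4) via x @ 2.2465
    (0,4) via x @ 3.2818  # hit
  → r_2 = 3.2818
beam 3: φ=90°, α=285°
  direction (0.2588, -0.9659); cell (4,5); t to first gridline: x 3.2069, y 0.1967 (then +3.8637 / +1.0353)
    (4,4) via y @ 0.1967
    (4,3) via y @ 1.2320
    (4,2) via y @ 2.2673
    (5,2) via x @ 3.2069  # hit
  → r_3 = 3.2069

ranges = [2.9091, 3.2818, 3.2069]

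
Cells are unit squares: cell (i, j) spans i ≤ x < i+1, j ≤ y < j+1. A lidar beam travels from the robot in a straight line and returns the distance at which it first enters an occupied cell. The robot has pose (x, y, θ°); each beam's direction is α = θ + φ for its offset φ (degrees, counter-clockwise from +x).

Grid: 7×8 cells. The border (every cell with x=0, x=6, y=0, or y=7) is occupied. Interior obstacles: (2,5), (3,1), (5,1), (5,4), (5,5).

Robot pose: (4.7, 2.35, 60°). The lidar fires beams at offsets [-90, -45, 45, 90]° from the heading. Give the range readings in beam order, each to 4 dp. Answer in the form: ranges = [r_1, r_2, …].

ranges = [0.7000, 1.3459, 4.8140, 4.2724]

beam 1: φ=-90°, α=330°
  d=(0.8660,-0.5000)  start (4,2)  tX=0.3464 tY=0.7000  stride 1/|dx|=1.1547 1/|dy|=2.0000
    cross x-line → (5,2), t=0.3464
    cross y-line → (5,1), t=0.7000 (wall)
  → r_1 = 0.7000
beam 2: φ=-45°, α=15°
  d=(0.9659,0.2588)  start (4,2)  tX=0.3106 tY=2.5114  stride 1/|dx|=1.0353 1/|dy|=3.8637
    cross x-line → (5,2), t=0.3106
    cross x-line → (6,2), t=1.3459 (wall)
  → r_2 = 1.3459
beam 3: φ=45°, α=105°
  d=(-0.2588,0.9659)  start (4,2)  tX=2.7046 tY=0.6729  stride 1/|dx|=3.8637 1/|dy|=1.0353
    cross y-line → (4,3), t=0.6729
    cross y-line → (4,4), t=1.7082
    cross x-line → (3,4), t=2.7046
    cross y-line → (3,5), t=2.7435
    cross y-line → (3,6), t=3.7788
    cross y-line → (3,7), t=4.8140 (wall)
  → r_3 = 4.8140
beam 4: φ=90°, α=150°
  d=(-0.8660,0.5000)  start (4,2)  tX=0.8083 tY=1.3000  stride 1/|dx|=1.1547 1/|dy|=2.0000
    cross x-line → (3,2), t=0.8083
    cross y-line → (3,3), t=1.3000
    cross x-line → (2,3), t=1.9630
    cross x-line → (1,3), t=3.1177
    cross y-line → (1,4), t=3.3000
    cross x-line → (0,4), t=4.2724 (wall)
  → r_4 = 4.2724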